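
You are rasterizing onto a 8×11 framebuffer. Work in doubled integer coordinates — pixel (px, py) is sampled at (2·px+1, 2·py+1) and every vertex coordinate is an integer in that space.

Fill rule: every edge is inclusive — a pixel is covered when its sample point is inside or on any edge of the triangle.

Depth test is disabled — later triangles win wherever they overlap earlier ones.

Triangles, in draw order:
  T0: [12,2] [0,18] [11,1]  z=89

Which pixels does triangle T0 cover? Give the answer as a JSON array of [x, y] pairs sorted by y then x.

T0:
  2·area = 28
  edge (12, 2)→(0, 18): d=(-12,16) inclusive
  edge (0, 18)→(11, 1): d=(11,-17) inclusive
  edge (11, 1)→(12, 2): d=(1,1) inclusive
    (5,0)@(11, 1): e=[28,0,0] → X  [on edge]
    (6,0)@(13, 1): e=[-4,34,-2] → .
    (5,1)@(11, 3): e=[4,22,2] → X
    (6,1)@(13, 3): e=[-28,56,0] → .  [on edge]
    (4,2)@(9, 5): e=[12,10,6] → X
    (5,2)@(11, 5): e=[-20,44,4] → .
    (7,2)@(15, 5): e=[-84,112,0] → .  [on edge]
    (4,3)@(9, 7): e=[-12,32,8] → .
    (2,5)@(5, 11): e=[4,8,16] → X
    (3,5)@(7, 11): e=[-28,42,14] → .
    (2,6)@(5, 13): e=[-20,30,18] → .
  covered (4 px):
    . . . . . X . .
    . . . . . X . .
    . . . . X . . .
    . . . . . . . .
    . . . . . . . .
    . . X . . . . .
    . . . . . . . .
    . . . . . . . .
    . . . . . . . .
    . . . . . . . .
    . . . . . . . .

Result: [[5,0],[5,1],[4,2],[2,5]]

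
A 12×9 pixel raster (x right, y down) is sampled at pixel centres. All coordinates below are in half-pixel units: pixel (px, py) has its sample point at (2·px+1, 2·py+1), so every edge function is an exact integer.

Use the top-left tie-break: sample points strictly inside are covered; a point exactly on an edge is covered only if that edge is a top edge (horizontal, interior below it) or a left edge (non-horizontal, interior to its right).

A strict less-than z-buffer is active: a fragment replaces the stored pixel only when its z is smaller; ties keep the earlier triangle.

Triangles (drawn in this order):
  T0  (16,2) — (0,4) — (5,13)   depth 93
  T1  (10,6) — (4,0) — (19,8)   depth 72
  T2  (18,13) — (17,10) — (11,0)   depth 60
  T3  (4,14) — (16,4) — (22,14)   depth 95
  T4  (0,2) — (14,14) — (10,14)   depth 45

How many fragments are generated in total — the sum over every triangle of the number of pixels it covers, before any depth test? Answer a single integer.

T0:
  2·area = 154  (B↔C swapped to make it positive)
  edge (16, 2)→(5, 13): d=(-11,11) right/bottom  bias=-1
  edge (5, 13)→(0, 4): d=(-5,-9) top-left  bias=+0
  edge (0, 4)→(16, 2): d=(16,-2) top-left  bias=+0
    (8,0)@(17, 1): e=[0,168,-14] → ·  [on edge]
    (4,1)@(9, 3): e=[66,86,2] → █
    (5,1)@(11, 3): e=[44,104,6] → █
    (6,1)@(13, 3): e=[22,122,10] → █
    (7,1)@(15, 3): e=[0,140,14] → ·  [on edge]
    (0,2)@(1, 5): e=[132,4,18] → █
    (1,2)@(3, 5): e=[110,22,22] → █
    (2,2)@(5, 5): e=[88,40,26] → █
    (3,2)@(7, 5): e=[66,58,30] → █
    (6,2)@(13, 5): e=[0,112,42] → ·  [on edge]
    (0,3)@(1, 7): e=[110,-6,50] → ·
    (1,3)@(3, 7): e=[88,12,54] → █
    (5,3)@(11, 7): e=[0,84,70] → ·  [on edge]
    (4,4)@(9, 9): e=[0,56,98] → ·  [on edge]
    (3,5)@(7, 11): e=[0,28,126] → ·  [on edge]
    (2,6)@(5, 13): e=[0,0,154] → ·  [on edge]
    (1,7)@(3, 15): e=[0,-28,182] → ·  [on edge]
    (0,8)@(1, 17): e=[0,-56,210] → ·  [on edge]
  covered (17 px):
    · · · · · · · · · · · ·
    · · · · █ █ █ · · · · ·
    █ █ █ █ █ █ · · · · · ·
    · █ █ █ █ · · · · · · ·
    · █ █ █ · · · · · · · ·
    · · █ · · · · · · · · ·
    · · · · · · · · · · · ·
    · · · · · · · · · · · ·
    · · · · · · · · · · · ·
T1:
  2·area = 42
  edge (10, 6)→(4, 0): d=(-6,-6) top-left  bias=+0
  edge (4, 0)→(19, 8): d=(15,8) right/bottom  bias=-1
  edge (19, 8)→(10, 6): d=(-9,-2) top-left  bias=+0
    (2,0)@(5, 1): e=[0,7,35] → █  [on edge]
    (3,0)@(7, 1): e=[12,-9,39] → ·
    (2,1)@(5, 3): e=[-12,37,17] → ·
    (3,1)@(7, 3): e=[0,21,21] → █  [on edge]
    (4,1)@(9, 3): e=[12,5,25] → █
    (5,1)@(11, 3): e=[24,-11,29] → ·
    (3,2)@(7, 5): e=[-12,51,3] → ·
    (4,2)@(9, 5): e=[0,35,7] → █  [on edge]
    (5,2)@(11, 5): e=[12,19,11] → █
    (6,2)@(13, 5): e=[24,3,15] → █
    (7,2)@(15, 5): e=[36,-13,19] → ·
    (4,3)@(9, 7): e=[-12,65,-11] → ·
    (5,3)@(11, 7): e=[0,49,-7] → ·  [on edge]
    (6,4)@(13, 9): e=[0,63,-21] → ·  [on edge]
    (7,5)@(15, 11): e=[0,77,-35] → ·  [on edge]
    (8,6)@(17, 13): e=[0,91,-49] → ·  [on edge]
    (9,7)@(19, 15): e=[0,105,-63] → ·  [on edge]
    (10,8)@(21, 17): e=[0,119,-77] → ·  [on edge]
  covered (8 px):
    · · █ · · · · · · · · ·
    · · · █ █ · · · · · · ·
    · · · · █ █ █ · · · · ·
    · · · · · · · █ █ · · ·
    · · · · · · · · · · · ·
    · · · · · · · · · · · ·
    · · · · · · · · · · · ·
    · · · · · · · · · · · ·
    · · · · · · · · · · · ·
T2:
  2·area = 8  (B↔C swapped to make it positive)
  edge (18, 13)→(11, 0): d=(-7,-13) top-left  bias=+0
  edge (11, 0)→(17, 10): d=(6,10) right/bottom  bias=-1
  edge (17, 10)→(18, 13): d=(1,3) right/bottom  bias=-1
    (7,3)@(15, 7): e=[3,2,3] → █
    (8,3)@(17, 7): e=[29,-18,-3] → ·
    (7,4)@(15, 9): e=[-11,14,5] → ·
    (8,5)@(17, 11): e=[1,6,1] → █
    (9,5)@(19, 11): e=[27,-14,-5] → ·
    (8,6)@(17, 13): e=[-13,18,3] → ·
  covered (2 px):
    · · · · · · · · · · · ·
    · · · · · · · · · · · ·
    · · · · · · · · · · · ·
    · · · · · · · █ · · · ·
    · · · · · · · · · · · ·
    · · · · · · · · █ · · ·
    · · · · · · · · · · · ·
    · · · · · · · · · · · ·
    · · · · · · · · · · · ·
T3:
  2·area = 180
  edge (4, 14)→(16, 4): d=(12,-10) top-left  bias=+0
  edge (16, 4)→(22, 14): d=(6,10) right/bottom  bias=-1
  edge (22, 14)→(4, 14): d=(-18,0) right/bottom  bias=-1
    (7,2)@(15, 5): e=[2,16,162] → █
    (8,2)@(17, 5): e=[22,-4,162] → ·
    (6,3)@(13, 7): e=[6,48,126] → █
    (8,3)@(17, 7): e=[46,8,126] → █
    (9,3)@(19, 7): e=[66,-12,126] → ·
    (5,4)@(11, 9): e=[10,80,90] → █
    (9,4)@(19, 9): e=[90,0,90] → ·  [on edge]
    (4,5)@(9, 11): e=[14,112,54] → █
    (9,5)@(19, 11): e=[114,12,54] → █
    (10,5)@(21, 11): e=[134,-8,54] → ·
    (3,6)@(7, 13): e=[18,144,18] → █
    (10,6)@(21, 13): e=[158,4,18] → █
  covered (22 px):
    · · · · · · · · · · · ·
    · · · · · · · · · · · ·
    · · · · · · · █ · · · ·
    · · · · · · █ █ █ · · ·
    · · · · · █ █ █ █ · · ·
    · · · · █ █ █ █ █ █ · ·
    · · · █ █ █ █ █ █ █ █ ·
    · · · · · · · · · · · ·
    · · · · · · · · · · · ·
T4:
  2·area = 48
  edge (0, 2)→(14, 14): d=(14,12) right/bottom  bias=-1
  edge (14, 14)→(10, 14): d=(-4,0) right/bottom  bias=-1
  edge (10, 14)→(0, 2): d=(-10,-12) top-left  bias=+0
    (0,1)@(1, 3): e=[2,44,2] → █
    (1,1)@(3, 3): e=[-22,44,26] → ·
    (0,2)@(1, 5): e=[30,36,-18] → ·
    (1,2)@(3, 5): e=[6,36,6] → █
    (2,2)@(5, 5): e=[-18,36,30] → ·
    (1,3)@(3, 7): e=[34,28,-14] → ·
    (2,3)@(5, 7): e=[10,28,10] → █
    (3,3)@(7, 7): e=[-14,28,34] → ·
    (2,4)@(5, 9): e=[38,20,-10] → ·
    (3,4)@(7, 9): e=[14,20,14] → █
    (4,4)@(9, 9): e=[-10,20,38] → ·
    (3,5)@(7, 11): e=[42,12,-6] → ·
  covered (6 px):
    · · · · · · · · · · · ·
    █ · · · · · · · · · · ·
    · █ · · · · · · · · · ·
    · · █ · · · · · · · · ·
    · · · █ · · · · · · · ·
    · · · · █ · · · · · · ·
    · · · · · █ · · · · · ·
    · · · · · · · · · · · ·
    · · · · · · · · · · · ·

Answer: 55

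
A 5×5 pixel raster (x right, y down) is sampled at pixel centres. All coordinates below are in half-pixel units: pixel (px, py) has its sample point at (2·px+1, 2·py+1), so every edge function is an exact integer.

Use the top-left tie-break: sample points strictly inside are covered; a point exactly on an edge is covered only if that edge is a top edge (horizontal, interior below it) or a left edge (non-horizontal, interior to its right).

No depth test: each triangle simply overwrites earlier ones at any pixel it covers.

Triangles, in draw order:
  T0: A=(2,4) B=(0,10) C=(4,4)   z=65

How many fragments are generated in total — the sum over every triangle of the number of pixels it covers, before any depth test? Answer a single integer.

T0:
  2·area = 12  (B↔C swapped to make it positive)
  edge (2, 4)→(4, 4): d=(2,0) top-left  bias=+0
  edge (4, 4)→(0, 10): d=(-4,6) right/bottom  bias=-1
  edge (0, 10)→(2, 4): d=(2,-6) top-left  bias=+0
    (1,0)@(3, 1): e=[-6,18,0] → ·  [on edge]
    (1,2)@(3, 5): e=[2,2,8] → #
    (2,2)@(5, 5): e=[2,-10,20] → ·
    (0,3)@(1, 7): e=[6,6,0] → #  [on edge]
    (1,3)@(3, 7): e=[6,-6,12] → ·
    (0,4)@(1, 9): e=[10,-2,4] → ·
  covered (2 px):
    · · · · ·
    · · · · ·
    · # · · ·
    # · · · ·
    · · · · ·

Answer: 2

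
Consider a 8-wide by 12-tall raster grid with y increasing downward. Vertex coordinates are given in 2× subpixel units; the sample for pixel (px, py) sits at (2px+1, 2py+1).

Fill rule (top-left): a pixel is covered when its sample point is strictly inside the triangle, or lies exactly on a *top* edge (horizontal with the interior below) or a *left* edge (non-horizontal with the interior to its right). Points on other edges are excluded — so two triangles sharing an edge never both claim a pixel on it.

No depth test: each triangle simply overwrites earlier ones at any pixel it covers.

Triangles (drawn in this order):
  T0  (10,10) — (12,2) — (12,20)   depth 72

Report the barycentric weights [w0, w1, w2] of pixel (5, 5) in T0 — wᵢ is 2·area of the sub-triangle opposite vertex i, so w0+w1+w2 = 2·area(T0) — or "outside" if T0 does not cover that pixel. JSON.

T0:
  2·area = 36
  edge (10, 10)→(12, 2): d=(2,-8) top-left  bias=+0
  edge (12, 2)→(12, 20): d=(0,18) right/bottom  bias=-1
  edge (12, 20)→(10, 10): d=(-2,-10) top-left  bias=+0
    (4,2)@(9, 5): e=[-18,54,0] → .  [on edge]
    (5,3)@(11, 7): e=[2,18,16] → X
    (6,3)@(13, 7): e=[18,-18,36] → .
    (5,4)@(11, 9): e=[6,18,12] → X
    (6,4)@(13, 9): e=[22,-18,32] → .
    (5,5)@(11, 11): e=[10,18,8] → X
    (6,5)@(13, 11): e=[26,-18,28] → .
    (5,6)@(11, 13): e=[14,18,4] → X
    (6,6)@(13, 13): e=[30,-18,24] → .
    (5,7)@(11, 15): e=[18,18,0] → X  [on edge]
    (6,7)@(13, 15): e=[34,-18,20] → .
    (5,8)@(11, 17): e=[22,18,-4] → .
  covered (5 px):
    . . . . . . . .
    . . . . . . . .
    . . . . . . . .
    . . . . . X . .
    . . . . . X . .
    . . . . . X . .
    . . . . . X . .
    . . . . . X . .
    . . . . . . . .
    . . . . . . . .
    . . . . . . . .
    . . . . . . . .

Final: [18,8,10]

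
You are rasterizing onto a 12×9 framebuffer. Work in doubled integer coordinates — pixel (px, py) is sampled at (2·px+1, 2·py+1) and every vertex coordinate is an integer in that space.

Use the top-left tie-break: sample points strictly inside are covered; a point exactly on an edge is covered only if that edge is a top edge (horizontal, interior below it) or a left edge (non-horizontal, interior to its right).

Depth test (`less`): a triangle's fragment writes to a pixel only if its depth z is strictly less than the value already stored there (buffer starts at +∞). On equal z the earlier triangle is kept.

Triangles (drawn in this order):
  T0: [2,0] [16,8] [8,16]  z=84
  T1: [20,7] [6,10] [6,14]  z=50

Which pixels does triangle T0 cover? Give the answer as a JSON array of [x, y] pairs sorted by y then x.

T0:
  2·area = 176
  edge (2, 0)→(16, 8): d=(14,8) right/bottom  bias=-1
  edge (16, 8)→(8, 16): d=(-8,8) right/bottom  bias=-1
  edge (8, 16)→(2, 0): d=(-6,-16) top-left  bias=+0
    (1,0)@(3, 1): e=[6,160,10] → X
    (2,0)@(5, 1): e=[-10,144,42] → .
    (11,0)@(23, 1): e=[-154,0,330] → .  [on edge]
    (1,1)@(3, 3): e=[34,144,-2] → .
    (2,1)@(5, 3): e=[18,128,30] → X
    (3,1)@(7, 3): e=[2,112,62] → X
    (4,1)@(9, 3): e=[-14,96,94] → .
    (10,1)@(21, 3): e=[-110,0,286] → .  [on edge]
    (2,2)@(5, 5): e=[46,112,18] → X
    (4,2)@(9, 5): e=[14,80,82] → X
    (5,2)@(11, 5): e=[-2,64,114] → .
    (9,2)@(19, 5): e=[-66,0,242] → .  [on edge]
    (8,3)@(17, 7): e=[-22,0,198] → .  [on edge]
    (7,4)@(15, 9): e=[22,0,154] → .  [on edge]
    (6,5)@(13, 11): e=[66,0,110] → .  [on edge]
    (5,6)@(11, 13): e=[110,0,66] → .  [on edge]
    (4,7)@(9, 15): e=[154,0,22] → .  [on edge]
    (3,8)@(7, 17): e=[198,0,-22] → .  [on edge]
  covered (20 px):
    . X . . . . . . . . . .
    . . X X . . . . . . . .
    . . X X X . . . . . . .
    . . X X X X X . . . . .
    . . . X X X X . . . . .
    . . . X X X . . . . . .
    . . . X X . . . . . . .
    . . . . . . . . . . . .
    . . . . . . . . . . . .
T1:
  2·area = 56  (B↔C swapped to make it positive)
  edge (20, 7)→(6, 14): d=(-14,7) right/bottom  bias=-1
  edge (6, 14)→(6, 10): d=(0,-4) top-left  bias=+0
  edge (6, 10)→(20, 7): d=(14,-3) top-left  bias=+0
    (5,4)@(11, 9): e=[35,20,1] → X
    (6,4)@(13, 9): e=[21,28,7] → X
    (7,4)@(15, 9): e=[7,36,13] → X
    (8,4)@(17, 9): e=[-7,44,19] → .
    (3,5)@(7, 11): e=[35,4,17] → X
    (4,5)@(9, 11): e=[21,12,23] → X
    (6,5)@(13, 11): e=[-7,28,35] → .
    (7,5)@(15, 11): e=[-21,36,41] → .
    (3,6)@(7, 13): e=[7,4,45] → X
    (4,6)@(9, 13): e=[-7,12,51] → .
    (5,6)@(11, 13): e=[-21,20,57] → .
    (3,7)@(7, 15): e=[-21,4,73] → .
  covered (7 px):
    . . . . . . . . . . . .
    . . . . . . . . . . . .
    . . . . . . . . . . . .
    . . . . . . . . . . . .
    . . . . . X X X . . . .
    . . . X X X . . . . . .
    . . . X . . . . . . . .
    . . . . . . . . . . . .
    . . . . . . . . . . . .

Final: [[1,0],[2,1],[3,1],[2,2],[3,2],[4,2],[2,3],[3,3],[4,3],[5,3],[6,3],[3,4],[4,4],[5,4],[6,4],[3,5],[4,5],[5,5],[3,6],[4,6]]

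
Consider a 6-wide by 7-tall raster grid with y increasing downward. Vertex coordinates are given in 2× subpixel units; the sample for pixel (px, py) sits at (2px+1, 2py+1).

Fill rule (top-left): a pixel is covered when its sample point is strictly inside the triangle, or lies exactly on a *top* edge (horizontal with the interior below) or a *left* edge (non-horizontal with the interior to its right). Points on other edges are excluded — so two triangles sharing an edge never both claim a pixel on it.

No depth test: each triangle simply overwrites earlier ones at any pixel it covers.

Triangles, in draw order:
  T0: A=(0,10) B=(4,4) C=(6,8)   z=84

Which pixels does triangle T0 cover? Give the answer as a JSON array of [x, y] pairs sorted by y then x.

T0:
  2·area = 28
  edge (0, 10)→(4, 4): d=(4,-6) top-left  bias=+0
  edge (4, 4)→(6, 8): d=(2,4) right/bottom  bias=-1
  edge (6, 8)→(0, 10): d=(-6,2) right/bottom  bias=-1
    (1,3)@(3, 7): e=[6,10,12] → X
    (2,3)@(5, 7): e=[18,2,8] → X
    (3,3)@(7, 7): e=[30,-6,4] → .
    (4,3)@(9, 7): e=[42,-14,0] → .  [on edge]
    (0,4)@(1, 9): e=[2,22,4] → X
    (1,4)@(3, 9): e=[14,14,0] → .  [on edge]
    (2,4)@(5, 9): e=[26,6,-4] → .
    (0,5)@(1, 11): e=[10,26,-8] → .
  covered (3 px):
    . . . . . .
    . . . . . .
    . . . . . .
    . X X . . .
    X . . . . .
    . . . . . .
    . . . . . .

Final: [[1,3],[2,3],[0,4]]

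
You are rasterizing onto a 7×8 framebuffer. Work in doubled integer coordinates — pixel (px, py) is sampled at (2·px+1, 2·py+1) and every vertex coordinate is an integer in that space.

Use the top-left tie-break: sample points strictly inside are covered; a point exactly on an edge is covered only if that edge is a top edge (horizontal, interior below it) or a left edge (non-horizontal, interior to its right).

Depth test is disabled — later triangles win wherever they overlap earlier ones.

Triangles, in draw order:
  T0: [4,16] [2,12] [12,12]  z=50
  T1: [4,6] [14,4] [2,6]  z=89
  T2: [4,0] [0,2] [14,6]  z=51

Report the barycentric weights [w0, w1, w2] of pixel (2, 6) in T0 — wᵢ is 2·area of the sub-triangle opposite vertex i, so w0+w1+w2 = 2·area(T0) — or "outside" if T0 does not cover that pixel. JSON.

T0:
  2·area = 40
  edge (4, 16)→(2, 12): d=(-2,-4) top-left  bias=+0
  edge (2, 12)→(12, 12): d=(10,0) top-left  bias=+0
  edge (12, 12)→(4, 16): d=(-8,4) right/bottom  bias=-1
    (1,6)@(3, 13): e=[2,10,28] → #
    (2,6)@(5, 13): e=[10,10,20] → #
    (3,6)@(7, 13): e=[18,10,12] → #
    (4,6)@(9, 13): e=[26,10,4] → #
    (5,6)@(11, 13): e=[34,10,-4] → ·
    (1,7)@(3, 15): e=[-2,30,12] → ·
    (2,7)@(5, 15): e=[6,30,4] → #
    (3,7)@(7, 15): e=[14,30,-4] → ·
    (4,7)@(9, 15): e=[22,30,-12] → ·
  covered (5 px):
    · · · · · · ·
    · · · · · · ·
    · · · · · · ·
    · · · · · · ·
    · · · · · · ·
    · · · · · · ·
    · # # # # · ·
    · · # · · · ·
T1:
  2·area = 4  (B↔C swapped to make it positive)
  edge (4, 6)→(2, 6): d=(-2,0) right/bottom  bias=-1
  edge (2, 6)→(14, 4): d=(12,-2) top-left  bias=+0
  edge (14, 4)→(4, 6): d=(-10,2) right/bottom  bias=-1
    (4,2)@(9, 5): e=[2,2,0] → ·  [on edge]
  covered (0 px):
    · · · · · · ·
    · · · · · · ·
    · · · · · · ·
    · · · · · · ·
    · · · · · · ·
    · · · · · · ·
    · · · · · · ·
    · · · · · · ·
T2:
  2·area = 44  (B↔C swapped to make it positive)
  edge (4, 0)→(14, 6): d=(10,6) right/bottom  bias=-1
  edge (14, 6)→(0, 2): d=(-14,-4) top-left  bias=+0
  edge (0, 2)→(4, 0): d=(4,-2) top-left  bias=+0
    (1,0)@(3, 1): e=[16,26,2] → #
    (2,0)@(5, 1): e=[4,34,6] → #
    (3,0)@(7, 1): e=[-8,42,10] → ·
    (1,1)@(3, 3): e=[36,-2,10] → ·
    (2,1)@(5, 3): e=[24,6,14] → #
    (3,1)@(7, 3): e=[12,14,18] → #
    (4,1)@(9, 3): e=[0,22,22] → ·  [on edge]
    (2,2)@(5, 5): e=[44,-22,22] → ·
    (3,2)@(7, 5): e=[32,-14,26] → ·
    (5,2)@(11, 5): e=[8,2,34] → #
    (6,2)@(13, 5): e=[-4,10,38] → ·
    (5,3)@(11, 7): e=[28,-26,42] → ·
  covered (5 px):
    · # # · · · ·
    · · # # · · ·
    · · · · · # ·
    · · · · · · ·
    · · · · · · ·
    · · · · · · ·
    · · · · · · ·
    · · · · · · ·

Answer: [10,20,10]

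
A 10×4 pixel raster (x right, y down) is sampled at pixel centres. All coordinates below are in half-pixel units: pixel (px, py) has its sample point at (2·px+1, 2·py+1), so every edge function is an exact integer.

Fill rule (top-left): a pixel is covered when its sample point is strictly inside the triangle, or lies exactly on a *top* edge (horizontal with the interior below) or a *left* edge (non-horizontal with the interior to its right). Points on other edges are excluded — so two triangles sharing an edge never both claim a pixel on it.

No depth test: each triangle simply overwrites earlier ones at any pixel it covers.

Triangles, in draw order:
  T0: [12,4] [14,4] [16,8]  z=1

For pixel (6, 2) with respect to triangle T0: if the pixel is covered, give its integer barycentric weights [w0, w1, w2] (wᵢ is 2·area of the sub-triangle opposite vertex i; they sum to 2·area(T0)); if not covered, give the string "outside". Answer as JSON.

T0:
  2·area = 8
  edge (12, 4)→(14, 4): d=(2,0) top-left  bias=+0
  edge (14, 4)→(16, 8): d=(2,4) right/bottom  bias=-1
  edge (16, 8)→(12, 4): d=(-4,-4) top-left  bias=+0
    (4,0)@(9, 1): e=[-6,14,0] → .  [on edge]
    (5,1)@(11, 3): e=[-2,10,0] → .  [on edge]
    (6,2)@(13, 5): e=[2,6,0] → X  [on edge]
    (7,2)@(15, 5): e=[2,-2,8] → .
    (6,3)@(13, 7): e=[6,10,-8] → .
    (7,3)@(15, 7): e=[6,2,0] → X  [on edge]
    (8,3)@(17, 7): e=[6,-6,8] → .
  covered (2 px):
    . . . . . . . . . .
    . . . . . . . . . .
    . . . . . . X . . .
    . . . . . . . X . .

Final: [6,0,2]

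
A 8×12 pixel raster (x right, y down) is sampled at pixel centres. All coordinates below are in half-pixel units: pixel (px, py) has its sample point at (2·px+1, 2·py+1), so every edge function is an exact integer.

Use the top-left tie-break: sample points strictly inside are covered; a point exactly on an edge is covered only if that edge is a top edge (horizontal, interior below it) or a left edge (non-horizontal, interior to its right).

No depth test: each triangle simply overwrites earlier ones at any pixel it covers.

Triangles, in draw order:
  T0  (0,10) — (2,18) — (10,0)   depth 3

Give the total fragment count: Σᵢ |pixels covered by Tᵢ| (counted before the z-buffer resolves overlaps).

T0:
  2·area = 100  (B↔C swapped to make it positive)
  edge (0, 10)→(10, 0): d=(10,-10) top-left  bias=+0
  edge (10, 0)→(2, 18): d=(-8,18) right/bottom  bias=-1
  edge (2, 18)→(0, 10): d=(-2,-8) top-left  bias=+0
    (4,0)@(9, 1): e=[0,10,90] → X  [on edge]
    (5,0)@(11, 1): e=[20,-26,106] → .
    (3,1)@(7, 3): e=[0,30,70] → X  [on edge]
    (4,1)@(9, 3): e=[20,-6,86] → .
    (2,2)@(5, 5): e=[0,50,50] → X  [on edge]
    (4,2)@(9, 5): e=[40,-22,82] → .
    (1,3)@(3, 7): e=[0,70,30] → X  [on edge]
    (3,3)@(7, 7): e=[40,-2,62] → .
    (0,4)@(1, 9): e=[0,90,10] → X  [on edge]
    (3,4)@(7, 9): e=[60,-18,58] → .
    (0,5)@(1, 11): e=[20,74,6] → X
    (3,5)@(7, 11): e=[80,-34,54] → .
  covered (15 px):
    . . . . X . . .
    . . . X . . . .
    . . X X . . . .
    . X X . . . . .
    X X X . . . . .
    X X X . . . . .
    X X . . . . . .
    . X . . . . . .
    . . . . . . . .
    . . . . . . . .
    . . . . . . . .
    . . . . . . . .

Answer: 15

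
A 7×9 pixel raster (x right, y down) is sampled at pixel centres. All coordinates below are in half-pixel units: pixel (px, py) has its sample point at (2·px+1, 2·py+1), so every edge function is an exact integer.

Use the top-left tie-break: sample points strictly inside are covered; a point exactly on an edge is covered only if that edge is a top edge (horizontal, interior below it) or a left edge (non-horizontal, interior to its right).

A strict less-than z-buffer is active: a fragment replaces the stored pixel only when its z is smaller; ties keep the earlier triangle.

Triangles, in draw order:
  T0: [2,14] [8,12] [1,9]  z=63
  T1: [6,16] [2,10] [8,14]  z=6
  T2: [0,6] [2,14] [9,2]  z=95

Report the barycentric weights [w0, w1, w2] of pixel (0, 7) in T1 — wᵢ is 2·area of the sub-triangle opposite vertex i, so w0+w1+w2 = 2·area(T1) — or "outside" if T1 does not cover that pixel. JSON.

T0:
  2·area = 32  (B↔C swapped to make it positive)
  edge (2, 14)→(1, 9): d=(-1,-5) top-left  bias=+0
  edge (1, 9)→(8, 12): d=(7,3) right/bottom  bias=-1
  edge (8, 12)→(2, 14): d=(-6,2) right/bottom  bias=-1
    (0,4)@(1, 9): e=[0,0,32] → ·  [on edge]
    (1,5)@(3, 11): e=[8,8,16] → █
    (2,5)@(5, 11): e=[18,2,12] → █
    (3,5)@(7, 11): e=[28,-4,8] → ·
    (5,5)@(11, 11): e=[48,-16,0] → ·  [on edge]
    (1,6)@(3, 13): e=[6,22,4] → █
    (2,6)@(5, 13): e=[16,16,0] → ·  [on edge]
    (1,7)@(3, 15): e=[4,36,-8] → ·
  covered (3 px):
    · · · · · · ·
    · · · · · · ·
    · · · · · · ·
    · · · · · · ·
    · · · · · · ·
    · █ █ · · · ·
    · █ · · · · ·
    · · · · · · ·
    · · · · · · ·
T1:
  2·area = 20
  edge (6, 16)→(2, 10): d=(-4,-6) top-left  bias=+0
  edge (2, 10)→(8, 14): d=(6,4) right/bottom  bias=-1
  edge (8, 14)→(6, 16): d=(-2,2) right/bottom  bias=-1
    (6,4)@(13, 9): e=[70,-50,0] → ·  [on edge]
    (1,5)@(3, 11): e=[2,2,16] → █
    (2,5)@(5, 11): e=[14,-6,12] → ·
    (5,5)@(11, 11): e=[50,-30,0] → ·  [on edge]
    (1,6)@(3, 13): e=[-6,14,12] → ·
    (2,6)@(5, 13): e=[6,6,8] → █
    (3,6)@(7, 13): e=[18,-2,4] → ·
    (4,6)@(9, 13): e=[30,-10,0] → ·  [on edge]
    (2,7)@(5, 15): e=[-2,18,4] → ·
    (3,7)@(7, 15): e=[10,10,0] → ·  [on edge]
    (2,8)@(5, 17): e=[-10,30,0] → ·  [on edge]
  covered (2 px):
    · · · · · · ·
    · · · · · · ·
    · · · · · · ·
    · · · · · · ·
    · · · · · · ·
    · █ · · · · ·
    · · █ · · · ·
    · · · · · · ·
    · · · · · · ·
T2:
  2·area = 80  (B↔C swapped to make it positive)
  edge (0, 6)→(9, 2): d=(9,-4) top-left  bias=+0
  edge (9, 2)→(2, 14): d=(-7,12) right/bottom  bias=-1
  edge (2, 14)→(0, 6): d=(-2,-8) top-left  bias=+0
    (3,1)@(7, 3): e=[1,17,62] → █
    (4,1)@(9, 3): e=[9,-7,78] → ·
    (1,2)@(3, 5): e=[3,51,26] → █
    (2,2)@(5, 5): e=[11,27,42] → █
    (4,2)@(9, 5): e=[27,-21,74] → ·
    (0,3)@(1, 7): e=[13,61,6] → █
    (3,3)@(7, 7): e=[37,-11,54] → ·
    (0,4)@(1, 9): e=[31,47,2] → █
    (2,4)@(5, 9): e=[47,-1,34] → ·
    (0,5)@(1, 11): e=[49,33,-2] → ·
    (1,5)@(3, 11): e=[57,9,14] → █
    (2,5)@(5, 11): e=[65,-15,30] → ·
  covered (10 px):
    · · · · · · ·
    · · · █ · · ·
    · █ █ █ · · ·
    █ █ █ · · · ·
    █ █ · · · · ·
    · █ · · · · ·
    · · · · · · ·
    · · · · · · ·
    · · · · · · ·

Final: "outside"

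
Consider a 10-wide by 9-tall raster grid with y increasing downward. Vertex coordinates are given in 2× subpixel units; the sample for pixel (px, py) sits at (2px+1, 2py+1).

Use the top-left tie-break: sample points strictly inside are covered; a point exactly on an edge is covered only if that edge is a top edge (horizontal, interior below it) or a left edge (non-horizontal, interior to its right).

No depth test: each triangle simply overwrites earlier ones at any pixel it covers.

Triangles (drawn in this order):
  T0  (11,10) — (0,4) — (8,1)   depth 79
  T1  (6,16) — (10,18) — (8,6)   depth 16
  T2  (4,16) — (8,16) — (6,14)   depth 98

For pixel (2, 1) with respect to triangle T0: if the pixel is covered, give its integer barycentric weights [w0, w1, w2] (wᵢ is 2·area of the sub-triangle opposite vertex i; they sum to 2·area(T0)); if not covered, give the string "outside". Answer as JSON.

T0:
  2·area = 81
  edge (11, 10)→(0, 4): d=(-11,-6) top-left  bias=+0
  edge (0, 4)→(8, 1): d=(8,-3) top-left  bias=+0
  edge (8, 1)→(11, 10): d=(3,9) right/bottom  bias=-1
    (1,1)@(3, 3): e=[29,1,51] → X
    (2,1)@(5, 3): e=[41,7,33] → X
    (3,1)@(7, 3): e=[53,13,15] → X
    (4,1)@(9, 3): e=[65,19,-3] → .
    (1,2)@(3, 5): e=[7,17,57] → X
    (4,2)@(9, 5): e=[43,35,3] → X
    (5,2)@(11, 5): e=[55,41,-15] → .
    (1,3)@(3, 7): e=[-15,33,63] → .
    (2,3)@(5, 7): e=[-3,39,45] → .
    (3,3)@(7, 7): e=[9,45,27] → X
    (5,3)@(11, 7): e=[33,57,-9] → .
    (3,4)@(7, 9): e=[-13,61,33] → .
  covered (9 px):
    . . . . . . . . . .
    . X X X . . . . . .
    . X X X X . . . . .
    . . . X X . . . . .
    . . . . . . . . . .
    . . . . . . . . . .
    . . . . . . . . . .
    . . . . . . . . . .
    . . . . . . . . . .
T1:
  2·area = 44  (B↔C swapped to make it positive)
  edge (6, 16)→(8, 6): d=(2,-10) top-left  bias=+0
  edge (8, 6)→(10, 18): d=(2,12) right/bottom  bias=-1
  edge (10, 18)→(6, 16): d=(-4,-2) top-left  bias=+0
    (4,0)@(9, 1): e=[0,-22,66] → .  [on edge]
    (3,5)@(7, 11): e=[0,22,22] → X  [on edge]
    (4,5)@(9, 11): e=[20,-2,26] → .
    (3,6)@(7, 13): e=[4,26,14] → X
    (4,6)@(9, 13): e=[24,2,18] → X
    (5,6)@(11, 13): e=[44,-22,22] → .
    (3,7)@(7, 15): e=[8,30,6] → X
    (5,7)@(11, 15): e=[48,-18,14] → .
    (3,8)@(7, 17): e=[12,34,-2] → .
    (4,8)@(9, 17): e=[32,10,2] → X
    (5,8)@(11, 17): e=[52,-14,6] → .
  covered (6 px):
    . . . . . . . . . .
    . . . . . . . . . .
    . . . . . . . . . .
    . . . . . . . . . .
    . . . . . . . . . .
    . . . X . . . . . .
    . . . X X . . . . .
    . . . X X . . . . .
    . . . . X . . . . .
T2:
  2·area = 8  (B↔C swapped to make it positive)
  edge (4, 16)→(6, 14): d=(2,-2) top-left  bias=+0
  edge (6, 14)→(8, 16): d=(2,2) right/bottom  bias=-1
  edge (8, 16)→(4, 16): d=(-4,0) right/bottom  bias=-1
    (9,0)@(19, 1): e=[0,-52,60] → .  [on edge]
    (8,1)@(17, 3): e=[0,-44,52] → .  [on edge]
    (7,2)@(15, 5): e=[0,-36,44] → .  [on edge]
    (6,3)@(13, 7): e=[0,-28,36] → .  [on edge]
    (0,4)@(1, 9): e=[-20,0,28] → .  [on edge]
    (5,4)@(11, 9): e=[0,-20,28] → .  [on edge]
    (1,5)@(3, 11): e=[-12,0,20] → .  [on edge]
    (4,5)@(9, 11): e=[0,-12,20] → .  [on edge]
    (2,6)@(5, 13): e=[-4,0,12] → .  [on edge]
    (3,6)@(7, 13): e=[0,-4,12] → .  [on edge]
    (2,7)@(5, 15): e=[0,4,4] → X  [on edge]
    (3,7)@(7, 15): e=[4,0,4] → .  [on edge]
    (1,8)@(3, 17): e=[0,12,-4] → .  [on edge]
    (4,8)@(9, 17): e=[12,0,-4] → .  [on edge]
  covered (1 px):
    . . . . . . . . . .
    . . . . . . . . . .
    . . . . . . . . . .
    . . . . . . . . . .
    . . . . . . . . . .
    . . . . . . . . . .
    . . . . . . . . . .
    . . X . . . . . . .
    . . . . . . . . . .

Final: [7,33,41]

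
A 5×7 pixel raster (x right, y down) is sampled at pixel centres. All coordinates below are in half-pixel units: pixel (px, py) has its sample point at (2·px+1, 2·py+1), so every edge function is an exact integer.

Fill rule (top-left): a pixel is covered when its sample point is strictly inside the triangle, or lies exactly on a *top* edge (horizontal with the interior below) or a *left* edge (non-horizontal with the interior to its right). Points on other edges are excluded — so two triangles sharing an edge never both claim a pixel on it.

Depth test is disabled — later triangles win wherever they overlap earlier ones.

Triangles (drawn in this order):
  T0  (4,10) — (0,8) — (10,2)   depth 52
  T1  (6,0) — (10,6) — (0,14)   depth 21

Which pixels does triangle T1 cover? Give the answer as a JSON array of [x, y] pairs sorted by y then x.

T0:
  2·area = 44
  edge (4, 10)→(0, 8): d=(-4,-2) top-left  bias=+0
  edge (0, 8)→(10, 2): d=(10,-6) top-left  bias=+0
  edge (10, 2)→(4, 10): d=(-6,8) right/bottom  bias=-1
    (4,1)@(9, 3): e=[38,4,2] → X
    (2,2)@(5, 5): e=[22,0,22] → X  [on edge]
    (3,2)@(7, 5): e=[26,12,6] → X
    (4,2)@(9, 5): e=[30,24,-10] → .
    (1,3)@(3, 7): e=[10,8,26] → X
    (3,3)@(7, 7): e=[18,32,-6] → .
    (1,4)@(3, 9): e=[2,28,14] → X
    (2,4)@(5, 9): e=[6,40,-2] → .
    (1,5)@(3, 11): e=[-6,48,2] → .
  covered (6 px):
    . . . . .
    . . . . X
    . . X X .
    . X X . .
    . X . . .
    . . . . .
    . . . . .
T1:
  2·area = 92
  edge (6, 0)→(10, 6): d=(4,6) right/bottom  bias=-1
  edge (10, 6)→(0, 14): d=(-10,8) right/bottom  bias=-1
  edge (0, 14)→(6, 0): d=(6,-14) top-left  bias=+0
    (2,1)@(5, 3): e=[18,70,4] → X
    (3,1)@(7, 3): e=[6,54,32] → X
    (4,1)@(9, 3): e=[-6,38,60] → .
    (2,2)@(5, 5): e=[26,50,16] → X
    (4,2)@(9, 5): e=[2,18,72] → X
    (1,3)@(3, 7): e=[46,46,0] → X  [on edge]
    (4,3)@(9, 7): e=[10,-2,84] → .
    (1,4)@(3, 9): e=[54,26,12] → X
    (3,4)@(7, 9): e=[30,-6,68] → .
    (1,5)@(3, 11): e=[62,6,24] → X
    (2,5)@(5, 11): e=[50,-10,52] → .
    (0,6)@(1, 13): e=[82,2,8] → X
  covered (12 px):
    . . . . .
    . . X X .
    . . X X X
    . X X X .
    . X X . .
    . X . . .
    X . . . .

Result: [[2,1],[3,1],[2,2],[3,2],[4,2],[1,3],[2,3],[3,3],[1,4],[2,4],[1,5],[0,6]]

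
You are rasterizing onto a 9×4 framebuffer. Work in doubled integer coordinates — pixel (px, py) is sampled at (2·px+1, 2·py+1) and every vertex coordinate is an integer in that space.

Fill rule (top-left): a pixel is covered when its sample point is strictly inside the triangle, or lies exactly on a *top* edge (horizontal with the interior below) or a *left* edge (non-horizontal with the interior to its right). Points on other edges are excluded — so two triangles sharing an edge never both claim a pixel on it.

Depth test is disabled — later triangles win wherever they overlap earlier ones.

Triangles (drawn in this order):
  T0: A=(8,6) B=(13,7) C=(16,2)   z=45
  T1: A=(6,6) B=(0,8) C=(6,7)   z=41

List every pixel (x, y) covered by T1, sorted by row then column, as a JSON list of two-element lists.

T0:
  2·area = 28  (B↔C swapped to make it positive)
  edge (8, 6)→(16, 2): d=(8,-4) top-left  bias=+0
  edge (16, 2)→(13, 7): d=(-3,5) right/bottom  bias=-1
  edge (13, 7)→(8, 6): d=(-5,-1) top-left  bias=+0
    (7,1)@(15, 3): e=[4,2,22] → #
    (8,1)@(17, 3): e=[12,-8,24] → ·
    (1,2)@(3, 5): e=[-28,56,0] → ·  [on edge]
    (5,2)@(11, 5): e=[4,16,8] → #
    (6,2)@(13, 5): e=[12,6,10] → #
    (7,2)@(15, 5): e=[20,-4,12] → ·
    (5,3)@(11, 7): e=[20,10,-2] → ·
    (6,3)@(13, 7): e=[28,0,0] → ·  [on edge]
  covered (3 px):
    · · · · · · · · ·
    · · · · · · · # ·
    · · · · · # # · ·
    · · · · · · · · ·
T1:
  2·area = 6  (B↔C swapped to make it positive)
  edge (6, 6)→(6, 7): d=(0,1) right/bottom  bias=-1
  edge (6, 7)→(0, 8): d=(-6,1) right/bottom  bias=-1
  edge (0, 8)→(6, 6): d=(6,-2) top-left  bias=+0
    (7,1)@(15, 3): e=[-9,15,0] → ·  [on edge]
    (4,2)@(9, 5): e=[-3,9,0] → ·  [on edge]
    (1,3)@(3, 7): e=[3,3,0] → #  [on edge]
    (2,3)@(5, 7): e=[1,1,4] → #
    (3,3)@(7, 7): e=[-1,-1,8] → ·
  covered (2 px):
    · · · · · · · · ·
    · · · · · · · · ·
    · · · · · · · · ·
    · # # · · · · · ·

Answer: [[1,3],[2,3]]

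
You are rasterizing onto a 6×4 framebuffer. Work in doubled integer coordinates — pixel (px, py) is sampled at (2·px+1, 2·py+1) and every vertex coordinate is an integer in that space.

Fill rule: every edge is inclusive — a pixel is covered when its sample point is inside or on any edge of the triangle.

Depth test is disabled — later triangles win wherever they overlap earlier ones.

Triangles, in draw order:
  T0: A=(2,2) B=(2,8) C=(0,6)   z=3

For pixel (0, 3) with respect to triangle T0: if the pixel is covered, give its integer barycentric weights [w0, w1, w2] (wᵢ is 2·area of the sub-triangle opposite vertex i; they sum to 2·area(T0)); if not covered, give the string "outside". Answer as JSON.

T0:
  2·area = 12
  edge (2, 2)→(2, 8): d=(0,6) inclusive
  edge (2, 8)→(0, 6): d=(-2,-2) inclusive
  edge (0, 6)→(2, 2): d=(2,-4) inclusive
    (0,2)@(1, 5): e=[6,4,2] → #
    (1,2)@(3, 5): e=[-6,8,10] → ·
    (0,3)@(1, 7): e=[6,0,6] → #  [on edge]
    (1,3)@(3, 7): e=[-6,4,14] → ·
  covered (2 px):
    · · · · · ·
    · · · · · ·
    # · · · · ·
    # · · · · ·

Final: [0,6,6]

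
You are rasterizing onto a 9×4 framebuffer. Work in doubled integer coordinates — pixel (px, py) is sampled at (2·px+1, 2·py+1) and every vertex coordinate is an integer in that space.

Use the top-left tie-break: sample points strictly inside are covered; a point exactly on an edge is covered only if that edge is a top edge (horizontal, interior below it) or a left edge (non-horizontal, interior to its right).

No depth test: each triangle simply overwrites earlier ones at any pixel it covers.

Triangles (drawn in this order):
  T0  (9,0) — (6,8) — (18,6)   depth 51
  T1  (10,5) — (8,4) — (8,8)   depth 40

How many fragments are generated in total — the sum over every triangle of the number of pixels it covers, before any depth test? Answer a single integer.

T0:
  2·area = 90  (B↔C swapped to make it positive)
  edge (9, 0)→(18, 6): d=(9,6) right/bottom  bias=-1
  edge (18, 6)→(6, 8): d=(-12,2) right/bottom  bias=-1
  edge (6, 8)→(9, 0): d=(3,-8) top-left  bias=+0
    (4,0)@(9, 1): e=[9,78,3] → █
    (5,0)@(11, 1): e=[-3,74,19] → ·
    (4,1)@(9, 3): e=[27,54,9] → █
    (5,1)@(11, 3): e=[15,50,25] → █
    (6,1)@(13, 3): e=[3,46,41] → █
    (7,1)@(15, 3): e=[-9,42,57] → ·
    (4,2)@(9, 5): e=[45,30,15] → █
    (7,2)@(15, 5): e=[9,18,63] → █
    (8,2)@(17, 5): e=[-3,14,79] → ·
    (3,3)@(7, 7): e=[75,10,5] → █
    (6,3)@(13, 7): e=[39,-2,53] → ·
    (7,3)@(15, 7): e=[27,-6,69] → ·
  covered (11 px):
    · · · · █ · · · ·
    · · · · █ █ █ · ·
    · · · · █ █ █ █ ·
    · · · █ █ █ · · ·
T1:
  2·area = 8  (B↔C swapped to make it positive)
  edge (10, 5)→(8, 8): d=(-2,3) right/bottom  bias=-1
  edge (8, 8)→(8, 4): d=(0,-4) top-left  bias=+0
  edge (8, 4)→(10, 5): d=(2,1) right/bottom  bias=-1
    (4,2)@(9, 5): e=[3,4,1] → █
    (5,2)@(11, 5): e=[-3,12,-1] → ·
    (4,3)@(9, 7): e=[-1,4,5] → ·
  covered (1 px):
    · · · · · · · · ·
    · · · · · · · · ·
    · · · · █ · · · ·
    · · · · · · · · ·

Answer: 12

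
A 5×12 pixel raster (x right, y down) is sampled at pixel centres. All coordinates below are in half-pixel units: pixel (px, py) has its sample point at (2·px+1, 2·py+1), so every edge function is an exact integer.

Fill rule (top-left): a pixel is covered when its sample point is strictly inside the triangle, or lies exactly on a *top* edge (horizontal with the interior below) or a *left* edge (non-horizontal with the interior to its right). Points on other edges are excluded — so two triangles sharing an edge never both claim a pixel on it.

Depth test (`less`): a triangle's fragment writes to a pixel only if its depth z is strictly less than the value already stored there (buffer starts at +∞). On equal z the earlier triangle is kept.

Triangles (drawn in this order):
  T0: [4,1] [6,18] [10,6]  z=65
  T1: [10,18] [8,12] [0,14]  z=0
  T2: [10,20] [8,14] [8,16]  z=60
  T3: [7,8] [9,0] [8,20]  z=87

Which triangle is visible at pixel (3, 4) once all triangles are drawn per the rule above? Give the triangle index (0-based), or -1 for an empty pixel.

T0:
  2·area = 92  (B↔C swapped to make it positive)
  edge (4, 1)→(10, 6): d=(6,5) right/bottom  bias=-1
  edge (10, 6)→(6, 18): d=(-4,12) right/bottom  bias=-1
  edge (6, 18)→(4, 1): d=(-2,-17) top-left  bias=+0
    (2,1)@(5, 3): e=[7,72,13] → █
    (3,1)@(7, 3): e=[-3,48,47] → ·
    (2,2)@(5, 5): e=[19,64,9] → █
    (3,2)@(7, 5): e=[9,40,43] → █
    (4,2)@(9, 5): e=[-1,16,77] → ·
    (2,3)@(5, 7): e=[31,56,5] → █
    (4,3)@(9, 7): e=[11,8,73] → █
    (2,4)@(5, 9): e=[43,48,1] → █
    (4,4)@(9, 9): e=[23,0,69] → ·  [on edge]
    (2,5)@(5, 11): e=[55,40,-3] → ·
    (3,5)@(7, 11): e=[45,16,31] → █
    (4,5)@(9, 11): e=[35,-8,65] → ·
    (3,7)@(7, 15): e=[69,0,23] → ·  [on edge]
    (2,10)@(5, 21): e=[115,0,-23] → ·  [on edge]
  covered (10 px):
    · · · · ·
    · · █ · ·
    · · █ █ ·
    · · █ █ █
    · · █ █ ·
    · · · █ ·
    · · · █ ·
    · · · · ·
    · · · · ·
    · · · · ·
    · · · · ·
    · · · · ·
T1:
  2·area = 52  (B↔C swapped to make it positive)
  edge (10, 18)→(0, 14): d=(-10,-4) top-left  bias=+0
  edge (0, 14)→(8, 12): d=(8,-2) top-left  bias=+0
  edge (8, 12)→(10, 18): d=(2,6) right/bottom  bias=-1
    (2,1)@(5, 3): e=[130,-78,0] → ·  [on edge]
    (3,4)@(7, 9): e=[78,-26,0] → ·  [on edge]
    (2,6)@(5, 13): e=[30,2,20] → █
    (3,6)@(7, 13): e=[38,6,8] → █
    (4,6)@(9, 13): e=[46,10,-4] → ·
    (1,7)@(3, 15): e=[2,14,36] → █
    (4,7)@(9, 15): e=[26,26,0] → ·  [on edge]
    (1,8)@(3, 17): e=[-18,30,40] → ·
    (2,8)@(5, 17): e=[-10,34,28] → ·
    (3,8)@(7, 17): e=[-2,38,16] → ·
    (4,8)@(9, 17): e=[6,42,4] → █
    (4,9)@(9, 19): e=[-14,58,8] → ·
  covered (6 px):
    · · · · ·
    · · · · ·
    · · · · ·
    · · · · ·
    · · · · ·
    · · · · ·
    · · █ █ ·
    · █ █ █ ·
    · · · · █
    · · · · ·
    · · · · ·
    · · · · ·
T2:
  2·area = 4  (B↔C swapped to make it positive)
  edge (10, 20)→(8, 16): d=(-2,-4) top-left  bias=+0
  edge (8, 16)→(8, 14): d=(0,-2) top-left  bias=+0
  edge (8, 14)→(10, 20): d=(2,6) right/bottom  bias=-1
    (2,2)@(5, 5): e=[10,-6,0] → ·  [on edge]
    (3,5)@(7, 11): e=[6,-2,0] → ·  [on edge]
    (4,8)@(9, 17): e=[2,2,0] → ·  [on edge]
  covered (0 px):
    · · · · ·
    · · · · ·
    · · · · ·
    · · · · ·
    · · · · ·
    · · · · ·
    · · · · ·
    · · · · ·
    · · · · ·
    · · · · ·
    · · · · ·
    · · · · ·
T3:
  2·area = 32
  edge (7, 8)→(9, 0): d=(2,-8) top-left  bias=+0
  edge (9, 0)→(8, 20): d=(-1,20) right/bottom  bias=-1
  edge (8, 20)→(7, 8): d=(-1,-12) top-left  bias=+0
  covered (0 px):
    · · · · ·
    · · · · ·
    · · · · ·
    · · · · ·
    · · · · ·
    · · · · ·
    · · · · ·
    · · · · ·
    · · · · ·
    · · · · ·
    · · · · ·
    · · · · ·

Z-buffer (winner per pixel, '.' = empty):
  . . . . .
  . . 0 . .
  . . 0 0 .
  . . 0 0 0
  . . 0 0 .
  . . . 0 .
  . . 1 1 .
  . 1 1 1 .
  . . . . 1
  . . . . .
  . . . . .
  . . . . .

Answer: 0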